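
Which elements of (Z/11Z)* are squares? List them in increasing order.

1,3,4,5,9

Square k = 1,…,5 (k and 11−k give the same square):
1²=1, 2²=4, 3²=9, 4²≡5, 5²≡3 (mod 11).
So the quadratic residues mod 11 are {1, 3, 4, 5, 9}.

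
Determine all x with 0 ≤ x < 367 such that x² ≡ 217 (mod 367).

95, 272

Since 367 ≡ 3 (mod 4), a square root of 217 is 217^((367+1)/4) = 217^92 mod 367.
Repeated squaring: 217^2≡113, 217^4≡291, 217^8≡271, 217^16≡41, 217^32≡213, 217^64≡228 (mod 367).
217^92 = 217^(64+16+8+4) ≡ 95 (mod 367).
Check: 95² = 9025 ≡ 217 (mod 367). The two roots are 95 and 272.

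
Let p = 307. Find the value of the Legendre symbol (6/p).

1

Pull out 2: since 307 ≡ 3 (mod 8), (2/307) = -1.
Reciprocity: 3 ≡ 3 and 307 ≡ 3 (mod 4), so (3/307) = −(307/3).
Reduce top mod 3: now compute (1/3).
Reached (1/3) = 1. Collecting the sign flips along the way, the symbol is +1.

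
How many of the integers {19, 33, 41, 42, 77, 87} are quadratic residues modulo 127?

(19/127) = +1 → QR.
(33/127) = -1 → non-residue.
(41/127) = +1 → QR.
(42/127) = +1 → QR.
(77/127) = -1 → non-residue.
(87/127) = +1 → QR.
Total quadratic residues among the 6: 4.

4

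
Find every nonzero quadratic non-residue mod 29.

2,3,8,10,11,12,14,15,17,18,19,21,26,27

Square k = 1,…,14 (k and 29−k give the same square):
1²=1, 2²=4, 3²=9, 4²=16, 5²=25, 6²≡7, 7²≡20, 8²≡6, 9²≡23, 10²≡13, 11²≡5, 12²≡28, 13²≡24, 14²≡22 (mod 29).
The residues are {1, 4, 5, 6, 7, 9, 13, 16, 20, 22, 23, 24, 25, 28}; the non-residues are the remaining 14 nonzero classes.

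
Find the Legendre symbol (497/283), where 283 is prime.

Euler's criterion: (497/283) ≡ 214^141 (mod 283).
214^2 ≡ 233 (mod 283)
214^4 ≡ 236 (mod 283)
214^8 ≡ 228 (mod 283)
214^16 ≡ 195 (mod 283)
214^32 ≡ 103 (mod 283)
214^64 ≡ 138 (mod 283)
214^128 ≡ 83 (mod 283)
214^141 = 214^(128+8+4+1) ≡ 1 (mod 283).
Result is 1, so (497/283) = 1.

1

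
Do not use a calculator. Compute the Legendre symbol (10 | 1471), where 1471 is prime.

Pull out 2: since 1471 ≡ 7 (mod 8), (2/1471) = +1.
Reciprocity: 5 ≡ 1 and 1471 ≡ 3 (mod 4), so (5/1471) = +(1471/5).
Reduce top mod 5: now compute (1/5).
Reached (1/5) = 1. Collecting the sign flips along the way, the symbol is +1.

1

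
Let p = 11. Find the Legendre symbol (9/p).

1

Reciprocity: 9 ≡ 1 and 11 ≡ 3 (mod 4), so (9/11) = +(11/9).
Reduce top mod 9: now compute (2/9).
Pull out 2: since 9 ≡ 1 (mod 8), (2/9) = +1.
Reached (1/9) = 1. Collecting the sign flips along the way, the symbol is +1.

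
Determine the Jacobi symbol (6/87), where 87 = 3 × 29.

Pull out 2: since 87 ≡ 7 (mod 8), (2/87) = +1.
Reciprocity: 3 ≡ 3 and 87 ≡ 3 (mod 4), so (3/87) = −(87/3).
Reduce top mod 3: now compute (0/3).
Top reduces to 0: gcd > 1, so the symbol is 0.

0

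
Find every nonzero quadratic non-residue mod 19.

2 3 8 10 12 13 14 15 18

Square k = 1,…,9 (k and 19−k give the same square):
1²=1, 2²=4, 3²=9, 4²=16, 5²≡6, 6²≡17, 7²≡11, 8²≡7, 9²≡5 (mod 19).
The residues are {1, 4, 5, 6, 7, 9, 11, 16, 17}; the non-residues are the remaining 9 nonzero classes.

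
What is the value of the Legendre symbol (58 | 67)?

-1

Pull out 2: since 67 ≡ 3 (mod 8), (2/67) = -1.
Reciprocity: 29 ≡ 1 and 67 ≡ 3 (mod 4), so (29/67) = +(67/29).
Reduce top mod 29: now compute (9/29).
Reciprocity: 9 ≡ 1 and 29 ≡ 1 (mod 4), so (9/29) = +(29/9).
Reduce top mod 9: now compute (2/9).
Pull out 2: since 9 ≡ 1 (mod 8), (2/9) = +1.
Reached (1/9) = 1. Collecting the sign flips along the way, the symbol is -1.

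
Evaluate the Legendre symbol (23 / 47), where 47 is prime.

-1

Euler's criterion: (23/47) ≡ 23^23 (mod 47).
23^2 ≡ 12 (mod 47)
23^4 ≡ 3 (mod 47)
23^8 ≡ 9 (mod 47)
23^16 ≡ 34 (mod 47)
23^23 = 23^(16+4+2+1) ≡ 46 (mod 47).
Result is 46 ≡ −1, so (23/47) = −1.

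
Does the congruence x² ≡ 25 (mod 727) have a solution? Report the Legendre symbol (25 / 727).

Euler's criterion: (25/727) ≡ 25^363 (mod 727).
25^2 ≡ 625 (mod 727)
25^4 ≡ 226 (mod 727)
25^8 ≡ 186 (mod 727)
25^16 ≡ 427 (mod 727)
25^32 ≡ 579 (mod 727)
25^64 ≡ 94 (mod 727)
25^128 ≡ 112 (mod 727)
25^256 ≡ 185 (mod 727)
25^363 = 25^(256+64+32+8+2+1) ≡ 1 (mod 727).
Result is 1, so (25/727) = 1.

1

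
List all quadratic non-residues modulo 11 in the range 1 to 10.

2 6 7 8 10

Square k = 1,…,5 (k and 11−k give the same square):
1²=1, 2²=4, 3²=9, 4²≡5, 5²≡3 (mod 11).
The residues are {1, 3, 4, 5, 9}; the non-residues are the remaining 5 nonzero classes.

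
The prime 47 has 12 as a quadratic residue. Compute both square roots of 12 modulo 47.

23, 24

Since 47 ≡ 3 (mod 4), a square root of 12 is 12^((47+1)/4) = 12^12 mod 47.
Repeated squaring: 12^2≡3, 12^4≡9, 12^8≡34 (mod 47).
12^12 = 12^(8+4) ≡ 24 (mod 47).
Check: 24² = 576 ≡ 12 (mod 47). The two roots are 23 and 24.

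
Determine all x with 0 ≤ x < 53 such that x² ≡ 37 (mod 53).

14, 39

53 ≡ 1 (mod 4), so we find a root by search.
Trying successive values, 14² = 196 ≡ 37 (mod 53). The other root is 53 − 14 = 39.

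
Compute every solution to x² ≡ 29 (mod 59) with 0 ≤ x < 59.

18, 41

Since 59 ≡ 3 (mod 4), a square root of 29 is 29^((59+1)/4) = 29^15 mod 59.
Repeated squaring: 29^2≡15, 29^4≡48, 29^8≡3 (mod 59).
29^15 = 29^(8+4+2+1) ≡ 41 (mod 59).
Check: 41² = 1681 ≡ 29 (mod 59). The two roots are 18 and 41.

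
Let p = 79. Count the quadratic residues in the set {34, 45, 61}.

1

(34/79) = -1 → non-residue.
(45/79) = +1 → QR.
(61/79) = -1 → non-residue.
Total quadratic residues among the 3: 1.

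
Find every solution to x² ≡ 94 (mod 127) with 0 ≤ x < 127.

Since 127 ≡ 3 (mod 4), a square root of 94 is 94^((127+1)/4) = 94^32 mod 127.
Repeated squaring: 94^2≡73, 94^4≡122, 94^8≡25, 94^16≡117, 94^32≡100 (mod 127).
94^32 = 94^(32) ≡ 100 (mod 127).
Check: 100² = 10000 ≡ 94 (mod 127). The two roots are 27 and 100.

27, 100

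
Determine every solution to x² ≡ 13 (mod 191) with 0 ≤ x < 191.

83, 108

Since 191 ≡ 3 (mod 4), a square root of 13 is 13^((191+1)/4) = 13^48 mod 191.
Repeated squaring: 13^2≡169, 13^4≡102, 13^8≡90, 13^16≡78, 13^32≡163 (mod 191).
13^48 = 13^(32+16) ≡ 108 (mod 191).
Check: 108² = 11664 ≡ 13 (mod 191). The two roots are 83 and 108.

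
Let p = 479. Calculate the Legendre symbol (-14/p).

-1

Euler's criterion: (-14/479) ≡ 465^239 (mod 479).
465^2 ≡ 196 (mod 479)
465^4 ≡ 96 (mod 479)
465^8 ≡ 115 (mod 479)
465^16 ≡ 292 (mod 479)
465^32 ≡ 2 (mod 479)
465^64 ≡ 4 (mod 479)
465^128 ≡ 16 (mod 479)
465^239 = 465^(128+64+32+8+4+2+1) ≡ 478 (mod 479).
Result is 478 ≡ −1, so (-14/479) = −1.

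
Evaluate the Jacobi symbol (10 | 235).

Pull out 2: since 235 ≡ 3 (mod 8), (2/235) = -1.
Reciprocity: 5 ≡ 1 and 235 ≡ 3 (mod 4), so (5/235) = +(235/5).
Reduce top mod 5: now compute (0/5).
Top reduces to 0: gcd > 1, so the symbol is 0.

0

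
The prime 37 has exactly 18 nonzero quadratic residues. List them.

1 3 4 7 9 10 11 12 16 21 25 26 27 28 30 33 34 36

Square k = 1,…,18 (k and 37−k give the same square):
1²=1, 2²=4, 3²=9, 4²=16, 5²=25, 6²=36, 7²≡12, 8²≡27, 9²≡7, 10²≡26, 11²≡10, 12²≡33, 13²≡21, 14²≡11, 15²≡3, 16²≡34, 17²≡30, 18²≡28 (mod 37).
So the quadratic residues mod 37 are {1, 3, 4, 7, 9, 10, 11, 12, 16, 21, 25, 26, 27, 28, 30, 33, 34, 36}.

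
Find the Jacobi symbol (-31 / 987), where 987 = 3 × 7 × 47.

-1

First reduce: -31 ≡ 956 (mod 987).
Pull out 2^2: since 987 ≡ 3 (mod 8), (2/987) = -1, so (2/987)^2 = +1.
Reciprocity: 239 ≡ 3 and 987 ≡ 3 (mod 4), so (239/987) = −(987/239).
Reduce top mod 239: now compute (31/239).
Reciprocity: 31 ≡ 3 and 239 ≡ 3 (mod 4), so (31/239) = −(239/31).
Reduce top mod 31: now compute (22/31).
Pull out 2: since 31 ≡ 7 (mod 8), (2/31) = +1.
Reciprocity: 11 ≡ 3 and 31 ≡ 3 (mod 4), so (11/31) = −(31/11).
Reduce top mod 11: now compute (9/11).
Reciprocity: 9 ≡ 1 and 11 ≡ 3 (mod 4), so (9/11) = +(11/9).
Reduce top mod 9: now compute (2/9).
Pull out 2: since 9 ≡ 1 (mod 8), (2/9) = +1.
Reached (1/9) = 1. Collecting the sign flips along the way, the symbol is -1.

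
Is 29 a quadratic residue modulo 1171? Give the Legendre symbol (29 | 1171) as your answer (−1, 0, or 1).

-1

Euler's criterion: (29/1171) ≡ 29^585 (mod 1171).
29^2 ≡ 841 (mod 1171)
29^4 ≡ 1168 (mod 1171)
29^8 ≡ 9 (mod 1171)
29^16 ≡ 81 (mod 1171)
29^32 ≡ 706 (mod 1171)
29^64 ≡ 761 (mod 1171)
29^128 ≡ 647 (mod 1171)
29^256 ≡ 562 (mod 1171)
29^512 ≡ 845 (mod 1171)
29^585 = 29^(512+64+8+1) ≡ 1170 (mod 1171).
Result is 1170 ≡ −1, so (29/1171) = −1.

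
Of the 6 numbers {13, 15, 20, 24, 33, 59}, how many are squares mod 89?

1

(13/89) = -1 → non-residue.
(15/89) = -1 → non-residue.
(20/89) = +1 → QR.
(24/89) = -1 → non-residue.
(33/89) = -1 → non-residue.
(59/89) = -1 → non-residue.
Total quadratic residues among the 6: 1.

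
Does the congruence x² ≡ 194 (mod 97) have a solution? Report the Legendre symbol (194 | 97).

0

First reduce: 194 ≡ 0 (mod 97).
Top reduces to 0: gcd > 1, so the symbol is 0.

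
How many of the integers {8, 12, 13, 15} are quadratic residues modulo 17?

3

(8/17) = +1 → QR.
(12/17) = -1 → non-residue.
(13/17) = +1 → QR.
(15/17) = +1 → QR.
Total quadratic residues among the 4: 3.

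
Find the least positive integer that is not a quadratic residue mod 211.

2

(2/211) = −1, so 2 is the smallest positive non-residue mod 211.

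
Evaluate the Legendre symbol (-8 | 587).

1

First reduce: -8 ≡ 579 (mod 587).
Reciprocity: 579 ≡ 3 and 587 ≡ 3 (mod 4), so (579/587) = −(587/579).
Reduce top mod 579: now compute (8/579).
Pull out 2^3: since 579 ≡ 3 (mod 8), (2/579) = -1, so (2/579)^3 = -1.
Reached (1/579) = 1. Collecting the sign flips along the way, the symbol is +1.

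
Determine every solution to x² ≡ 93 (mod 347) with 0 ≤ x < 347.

171, 176

Since 347 ≡ 3 (mod 4), a square root of 93 is 93^((347+1)/4) = 93^87 mod 347.
Repeated squaring: 93^2≡321, 93^4≡329, 93^8≡324, 93^16≡182, 93^32≡159, 93^64≡297 (mod 347).
93^87 = 93^(64+16+4+2+1) ≡ 176 (mod 347).
Check: 176² = 30976 ≡ 93 (mod 347). The two roots are 171 and 176.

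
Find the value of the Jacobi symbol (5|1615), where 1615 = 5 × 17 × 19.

0

Reciprocity: 5 ≡ 1 and 1615 ≡ 3 (mod 4), so (5/1615) = +(1615/5).
Reduce top mod 5: now compute (0/5).
Top reduces to 0: gcd > 1, so the symbol is 0.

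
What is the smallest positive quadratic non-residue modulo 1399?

(2/1399) = +1, so 2 is a residue.
(3/1399) = −1, so 3 is the smallest positive non-residue mod 1399.

3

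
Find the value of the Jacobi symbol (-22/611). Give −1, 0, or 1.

First reduce: -22 ≡ 589 (mod 611).
Reciprocity: 589 ≡ 1 and 611 ≡ 3 (mod 4), so (589/611) = +(611/589).
Reduce top mod 589: now compute (22/589).
Pull out 2: since 589 ≡ 5 (mod 8), (2/589) = -1.
Reciprocity: 11 ≡ 3 and 589 ≡ 1 (mod 4), so (11/589) = +(589/11).
Reduce top mod 11: now compute (6/11).
Pull out 2: since 11 ≡ 3 (mod 8), (2/11) = -1.
Reciprocity: 3 ≡ 3 and 11 ≡ 3 (mod 4), so (3/11) = −(11/3).
Reduce top mod 3: now compute (2/3).
Pull out 2: since 3 ≡ 3 (mod 8), (2/3) = -1.
Reached (1/3) = 1. Collecting the sign flips along the way, the symbol is +1.

1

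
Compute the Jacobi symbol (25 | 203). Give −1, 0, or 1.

Reciprocity: 25 ≡ 1 and 203 ≡ 3 (mod 4), so (25/203) = +(203/25).
Reduce top mod 25: now compute (3/25).
Reciprocity: 3 ≡ 3 and 25 ≡ 1 (mod 4), so (3/25) = +(25/3).
Reduce top mod 3: now compute (1/3).
Reached (1/3) = 1. Collecting the sign flips along the way, the symbol is +1.

1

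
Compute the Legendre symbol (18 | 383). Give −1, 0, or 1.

Pull out 2: since 383 ≡ 7 (mod 8), (2/383) = +1.
Reciprocity: 9 ≡ 1 and 383 ≡ 3 (mod 4), so (9/383) = +(383/9).
Reduce top mod 9: now compute (5/9).
Reciprocity: 5 ≡ 1 and 9 ≡ 1 (mod 4), so (5/9) = +(9/5).
Reduce top mod 5: now compute (4/5).
Pull out 2^2: since 5 ≡ 5 (mod 8), (2/5) = -1, so (2/5)^2 = +1.
Reached (1/5) = 1. Collecting the sign flips along the way, the symbol is +1.

1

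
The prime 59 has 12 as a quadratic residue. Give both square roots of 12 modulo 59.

22, 37

Since 59 ≡ 3 (mod 4), a square root of 12 is 12^((59+1)/4) = 12^15 mod 59.
Repeated squaring: 12^2≡26, 12^4≡27, 12^8≡21 (mod 59).
12^15 = 12^(8+4+2+1) ≡ 22 (mod 59).
Check: 22² = 484 ≡ 12 (mod 59). The two roots are 22 and 37.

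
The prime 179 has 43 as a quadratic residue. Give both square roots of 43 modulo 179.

36, 143

Since 179 ≡ 3 (mod 4), a square root of 43 is 43^((179+1)/4) = 43^45 mod 179.
Repeated squaring: 43^2≡59, 43^4≡80, 43^8≡135, 43^16≡146, 43^32≡15 (mod 179).
43^45 = 43^(32+8+4+1) ≡ 36 (mod 179).
Check: 36² = 1296 ≡ 43 (mod 179). The two roots are 36 and 143.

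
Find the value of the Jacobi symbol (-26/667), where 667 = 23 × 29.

First reduce: -26 ≡ 641 (mod 667).
Reciprocity: 641 ≡ 1 and 667 ≡ 3 (mod 4), so (641/667) = +(667/641).
Reduce top mod 641: now compute (26/641).
Pull out 2: since 641 ≡ 1 (mod 8), (2/641) = +1.
Reciprocity: 13 ≡ 1 and 641 ≡ 1 (mod 4), so (13/641) = +(641/13).
Reduce top mod 13: now compute (4/13).
Pull out 2^2: since 13 ≡ 5 (mod 8), (2/13) = -1, so (2/13)^2 = +1.
Reached (1/13) = 1. Collecting the sign flips along the way, the symbol is +1.

1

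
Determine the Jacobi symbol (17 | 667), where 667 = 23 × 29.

Reciprocity: 17 ≡ 1 and 667 ≡ 3 (mod 4), so (17/667) = +(667/17).
Reduce top mod 17: now compute (4/17).
Pull out 2^2: since 17 ≡ 1 (mod 8), (2/17) = +1, so (2/17)^2 = +1.
Reached (1/17) = 1. Collecting the sign flips along the way, the symbol is +1.

1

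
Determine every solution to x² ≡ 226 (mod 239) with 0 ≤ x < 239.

Since 239 ≡ 3 (mod 4), a square root of 226 is 226^((239+1)/4) = 226^60 mod 239.
Repeated squaring: 226^2≡169, 226^4≡120, 226^8≡60, 226^16≡15, 226^32≡225 (mod 239).
226^60 = 226^(32+16+8+4) ≡ 153 (mod 239).
Check: 153² = 23409 ≡ 226 (mod 239). The two roots are 86 and 153.

86, 153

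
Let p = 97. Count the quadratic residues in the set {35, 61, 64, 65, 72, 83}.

(35/97) = +1 → QR.
(61/97) = +1 → QR.
(64/97) = +1 → QR.
(65/97) = +1 → QR.
(72/97) = +1 → QR.
(83/97) = -1 → non-residue.
Total quadratic residues among the 6: 5.

5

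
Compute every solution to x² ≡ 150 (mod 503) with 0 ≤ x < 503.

34, 469

Since 503 ≡ 3 (mod 4), a square root of 150 is 150^((503+1)/4) = 150^126 mod 503.
Repeated squaring: 150^2≡368, 150^4≡117, 150^8≡108, 150^16≡95, 150^32≡474, 150^64≡338 (mod 503).
150^126 = 150^(64+32+16+8+4+2) ≡ 469 (mod 503).
Check: 469² = 219961 ≡ 150 (mod 503). The two roots are 34 and 469.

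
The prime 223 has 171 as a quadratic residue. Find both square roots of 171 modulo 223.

49, 174

Since 223 ≡ 3 (mod 4), a square root of 171 is 171^((223+1)/4) = 171^56 mod 223.
Repeated squaring: 171^2≡28, 171^4≡115, 171^8≡68, 171^16≡164, 171^32≡136 (mod 223).
171^56 = 171^(32+16+8) ≡ 49 (mod 223).
Check: 49² = 2401 ≡ 171 (mod 223). The two roots are 49 and 174.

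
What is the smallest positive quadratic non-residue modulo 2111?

7

(2/2111) = +1, so 2 is a residue.
(3/2111) = +1, so 3 is a residue.
(4/2111) = +1, so 4 is a residue.
(5/2111) = +1, so 5 is a residue.
(6/2111) = +1, so 6 is a residue.
(7/2111) = −1, so 7 is the smallest positive non-residue mod 2111.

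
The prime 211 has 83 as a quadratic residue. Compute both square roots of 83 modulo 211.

100, 111

Since 211 ≡ 3 (mod 4), a square root of 83 is 83^((211+1)/4) = 83^53 mod 211.
Repeated squaring: 83^2≡137, 83^4≡201, 83^8≡100, 83^16≡83, 83^32≡137 (mod 211).
83^53 = 83^(32+16+4+1) ≡ 100 (mod 211).
Check: 100² = 10000 ≡ 83 (mod 211). The two roots are 100 and 111.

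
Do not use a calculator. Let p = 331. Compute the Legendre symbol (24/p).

1

Pull out 2^3: since 331 ≡ 3 (mod 8), (2/331) = -1, so (2/331)^3 = -1.
Reciprocity: 3 ≡ 3 and 331 ≡ 3 (mod 4), so (3/331) = −(331/3).
Reduce top mod 3: now compute (1/3).
Reached (1/3) = 1. Collecting the sign flips along the way, the symbol is +1.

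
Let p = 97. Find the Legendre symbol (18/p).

1

Pull out 2: since 97 ≡ 1 (mod 8), (2/97) = +1.
Reciprocity: 9 ≡ 1 and 97 ≡ 1 (mod 4), so (9/97) = +(97/9).
Reduce top mod 9: now compute (7/9).
Reciprocity: 7 ≡ 3 and 9 ≡ 1 (mod 4), so (7/9) = +(9/7).
Reduce top mod 7: now compute (2/7).
Pull out 2: since 7 ≡ 7 (mod 8), (2/7) = +1.
Reached (1/7) = 1. Collecting the sign flips along the way, the symbol is +1.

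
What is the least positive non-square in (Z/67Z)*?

2

(2/67) = −1, so 2 is the smallest positive non-residue mod 67.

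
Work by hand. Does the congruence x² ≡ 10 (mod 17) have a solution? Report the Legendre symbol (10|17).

Euler's criterion: (10/17) ≡ 10^8 (mod 17).
10^2 ≡ 15 (mod 17)
10^4 ≡ 4 (mod 17)
10^8 ≡ 16 (mod 17)
10^8 = 10^(8) ≡ 16 (mod 17).
Result is 16 ≡ −1, so (10/17) = −1.

-1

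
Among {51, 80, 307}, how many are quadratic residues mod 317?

2

(51/317) = +1 → QR.
(80/317) = -1 → non-residue.
(307/317) = +1 → QR.
Total quadratic residues among the 3: 2.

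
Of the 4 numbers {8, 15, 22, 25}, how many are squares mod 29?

2

(8/29) = -1 → non-residue.
(15/29) = -1 → non-residue.
(22/29) = +1 → QR.
(25/29) = +1 → QR.
Total quadratic residues among the 4: 2.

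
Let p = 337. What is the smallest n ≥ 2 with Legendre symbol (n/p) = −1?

(2/337) = +1, so 2 is a residue.
(3/337) = +1, so 3 is a residue.
(4/337) = +1, so 4 is a residue.
(5/337) = −1, so 5 is the smallest positive non-residue mod 337.

5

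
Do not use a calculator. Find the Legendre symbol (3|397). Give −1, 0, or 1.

Euler's criterion: (3/397) ≡ 3^198 (mod 397).
3^2 ≡ 9 (mod 397)
3^4 ≡ 81 (mod 397)
3^8 ≡ 209 (mod 397)
3^16 ≡ 11 (mod 397)
3^32 ≡ 121 (mod 397)
3^64 ≡ 349 (mod 397)
3^128 ≡ 319 (mod 397)
3^198 = 3^(128+64+4+2) ≡ 1 (mod 397).
Result is 1, so (3/397) = 1.

1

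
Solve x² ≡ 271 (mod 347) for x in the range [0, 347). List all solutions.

74, 273

Since 347 ≡ 3 (mod 4), a square root of 271 is 271^((347+1)/4) = 271^87 mod 347.
Repeated squaring: 271^2≡224, 271^4≡208, 271^8≡236, 271^16≡176, 271^32≡93, 271^64≡321 (mod 347).
271^87 = 271^(64+16+4+2+1) ≡ 74 (mod 347).
Check: 74² = 5476 ≡ 271 (mod 347). The two roots are 74 and 273.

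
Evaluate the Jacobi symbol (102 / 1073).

Pull out 2: since 1073 ≡ 1 (mod 8), (2/1073) = +1.
Reciprocity: 51 ≡ 3 and 1073 ≡ 1 (mod 4), so (51/1073) = +(1073/51).
Reduce top mod 51: now compute (2/51).
Pull out 2: since 51 ≡ 3 (mod 8), (2/51) = -1.
Reached (1/51) = 1. Collecting the sign flips along the way, the symbol is -1.

-1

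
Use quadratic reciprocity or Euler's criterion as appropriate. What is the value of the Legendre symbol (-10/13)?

1

Euler's criterion: (-10/13) ≡ 3^6 (mod 13).
3^2 ≡ 9 (mod 13)
3^4 ≡ 3 (mod 13)
3^6 = 3^(4+2) ≡ 1 (mod 13).
Result is 1, so (-10/13) = 1.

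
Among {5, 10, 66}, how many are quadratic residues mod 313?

(5/313) = -1 → non-residue.
(10/313) = -1 → non-residue.
(66/313) = +1 → QR.
Total quadratic residues among the 3: 1.

1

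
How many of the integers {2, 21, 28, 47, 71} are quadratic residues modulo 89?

(2/89) = +1 → QR.
(21/89) = +1 → QR.
(28/89) = -1 → non-residue.
(47/89) = +1 → QR.
(71/89) = +1 → QR.
Total quadratic residues among the 5: 4.

4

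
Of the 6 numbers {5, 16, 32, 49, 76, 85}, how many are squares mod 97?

(5/97) = -1 → non-residue.
(16/97) = +1 → QR.
(32/97) = +1 → QR.
(49/97) = +1 → QR.
(76/97) = -1 → non-residue.
(85/97) = +1 → QR.
Total quadratic residues among the 6: 4.

4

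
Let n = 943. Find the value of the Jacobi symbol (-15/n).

-1

First reduce: -15 ≡ 928 (mod 943).
Pull out 2^5: since 943 ≡ 7 (mod 8), (2/943) = +1, so (2/943)^5 = +1.
Reciprocity: 29 ≡ 1 and 943 ≡ 3 (mod 4), so (29/943) = +(943/29).
Reduce top mod 29: now compute (15/29).
Reciprocity: 15 ≡ 3 and 29 ≡ 1 (mod 4), so (15/29) = +(29/15).
Reduce top mod 15: now compute (14/15).
Pull out 2: since 15 ≡ 7 (mod 8), (2/15) = +1.
Reciprocity: 7 ≡ 3 and 15 ≡ 3 (mod 4), so (7/15) = −(15/7).
Reduce top mod 7: now compute (1/7).
Reached (1/7) = 1. Collecting the sign flips along the way, the symbol is -1.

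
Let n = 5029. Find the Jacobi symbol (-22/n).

First reduce: -22 ≡ 5007 (mod 5029).
Reciprocity: 5007 ≡ 3 and 5029 ≡ 1 (mod 4), so (5007/5029) = +(5029/5007).
Reduce top mod 5007: now compute (22/5007).
Pull out 2: since 5007 ≡ 7 (mod 8), (2/5007) = +1.
Reciprocity: 11 ≡ 3 and 5007 ≡ 3 (mod 4), so (11/5007) = −(5007/11).
Reduce top mod 11: now compute (2/11).
Pull out 2: since 11 ≡ 3 (mod 8), (2/11) = -1.
Reached (1/11) = 1. Collecting the sign flips along the way, the symbol is +1.

1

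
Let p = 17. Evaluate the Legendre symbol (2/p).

1

Euler's criterion: (2/17) ≡ 2^8 (mod 17).
2^2 ≡ 4 (mod 17)
2^4 ≡ 16 (mod 17)
2^8 ≡ 1 (mod 17)
2^8 = 2^(8) ≡ 1 (mod 17).
Result is 1, so (2/17) = 1.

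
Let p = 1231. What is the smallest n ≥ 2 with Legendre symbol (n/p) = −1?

(2/1231) = +1, so 2 is a residue.
(3/1231) = −1, so 3 is the smallest positive non-residue mod 1231.

3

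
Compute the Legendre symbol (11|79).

Euler's criterion: (11/79) ≡ 11^39 (mod 79).
11^2 ≡ 42 (mod 79)
11^4 ≡ 26 (mod 79)
11^8 ≡ 44 (mod 79)
11^16 ≡ 40 (mod 79)
11^32 ≡ 20 (mod 79)
11^39 = 11^(32+4+2+1) ≡ 1 (mod 79).
Result is 1, so (11/79) = 1.

1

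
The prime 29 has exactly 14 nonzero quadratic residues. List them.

Square k = 1,…,14 (k and 29−k give the same square):
1²=1, 2²=4, 3²=9, 4²=16, 5²=25, 6²≡7, 7²≡20, 8²≡6, 9²≡23, 10²≡13, 11²≡5, 12²≡28, 13²≡24, 14²≡22 (mod 29).
So the quadratic residues mod 29 are {1, 4, 5, 6, 7, 9, 13, 16, 20, 22, 23, 24, 25, 28}.

1,4,5,6,7,9,13,16,20,22,23,24,25,28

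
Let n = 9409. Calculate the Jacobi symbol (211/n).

Reciprocity: 211 ≡ 3 and 9409 ≡ 1 (mod 4), so (211/9409) = +(9409/211).
Reduce top mod 211: now compute (125/211).
Reciprocity: 125 ≡ 1 and 211 ≡ 3 (mod 4), so (125/211) = +(211/125).
Reduce top mod 125: now compute (86/125).
Pull out 2: since 125 ≡ 5 (mod 8), (2/125) = -1.
Reciprocity: 43 ≡ 3 and 125 ≡ 1 (mod 4), so (43/125) = +(125/43).
Reduce top mod 43: now compute (39/43).
Reciprocity: 39 ≡ 3 and 43 ≡ 3 (mod 4), so (39/43) = −(43/39).
Reduce top mod 39: now compute (4/39).
Pull out 2^2: since 39 ≡ 7 (mod 8), (2/39) = +1, so (2/39)^2 = +1.
Reached (1/39) = 1. Collecting the sign flips along the way, the symbol is +1.

1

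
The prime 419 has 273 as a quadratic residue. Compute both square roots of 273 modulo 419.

86, 333

Since 419 ≡ 3 (mod 4), a square root of 273 is 273^((419+1)/4) = 273^105 mod 419.
Repeated squaring: 273^2≡366, 273^4≡295, 273^8≡292, 273^16≡207, 273^32≡111, 273^64≡170 (mod 419).
273^105 = 273^(64+32+8+1) ≡ 333 (mod 419).
Check: 333² = 110889 ≡ 273 (mod 419). The two roots are 86 and 333.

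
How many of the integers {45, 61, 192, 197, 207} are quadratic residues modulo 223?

1

(45/223) = -1 → non-residue.
(61/223) = -1 → non-residue.
(192/223) = -1 → non-residue.
(197/223) = +1 → QR.
(207/223) = -1 → non-residue.
Total quadratic residues among the 5: 1.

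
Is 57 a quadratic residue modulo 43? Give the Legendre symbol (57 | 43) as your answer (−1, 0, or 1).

First reduce: 57 ≡ 14 (mod 43).
Pull out 2: since 43 ≡ 3 (mod 8), (2/43) = -1.
Reciprocity: 7 ≡ 3 and 43 ≡ 3 (mod 4), so (7/43) = −(43/7).
Reduce top mod 7: now compute (1/7).
Reached (1/7) = 1. Collecting the sign flips along the way, the symbol is +1.

1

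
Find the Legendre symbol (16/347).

Pull out 2^4: since 347 ≡ 3 (mod 8), (2/347) = -1, so (2/347)^4 = +1.
Reached (1/347) = 1. Collecting the sign flips along the way, the symbol is +1.

1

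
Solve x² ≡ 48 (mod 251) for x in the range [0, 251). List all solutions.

53, 198

Since 251 ≡ 3 (mod 4), a square root of 48 is 48^((251+1)/4) = 48^63 mod 251.
Repeated squaring: 48^2≡45, 48^4≡17, 48^8≡38, 48^16≡189, 48^32≡79 (mod 251).
48^63 = 48^(32+16+8+4+2+1) ≡ 198 (mod 251).
Check: 198² = 39204 ≡ 48 (mod 251). The two roots are 53 and 198.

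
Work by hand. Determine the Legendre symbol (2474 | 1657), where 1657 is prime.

First reduce: 2474 ≡ 817 (mod 1657).
Reciprocity: 817 ≡ 1 and 1657 ≡ 1 (mod 4), so (817/1657) = +(1657/817).
Reduce top mod 817: now compute (23/817).
Reciprocity: 23 ≡ 3 and 817 ≡ 1 (mod 4), so (23/817) = +(817/23).
Reduce top mod 23: now compute (12/23).
Pull out 2^2: since 23 ≡ 7 (mod 8), (2/23) = +1, so (2/23)^2 = +1.
Reciprocity: 3 ≡ 3 and 23 ≡ 3 (mod 4), so (3/23) = −(23/3).
Reduce top mod 3: now compute (2/3).
Pull out 2: since 3 ≡ 3 (mod 8), (2/3) = -1.
Reached (1/3) = 1. Collecting the sign flips along the way, the symbol is +1.

1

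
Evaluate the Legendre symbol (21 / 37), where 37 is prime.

1

Reciprocity: 21 ≡ 1 and 37 ≡ 1 (mod 4), so (21/37) = +(37/21).
Reduce top mod 21: now compute (16/21).
Pull out 2^4: since 21 ≡ 5 (mod 8), (2/21) = -1, so (2/21)^4 = +1.
Reached (1/21) = 1. Collecting the sign flips along the way, the symbol is +1.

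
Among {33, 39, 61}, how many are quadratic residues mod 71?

0

(33/71) = -1 → non-residue.
(39/71) = -1 → non-residue.
(61/71) = -1 → non-residue.
Total quadratic residues among the 3: 0.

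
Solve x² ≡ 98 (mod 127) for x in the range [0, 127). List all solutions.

Since 127 ≡ 3 (mod 4), a square root of 98 is 98^((127+1)/4) = 98^32 mod 127.
Repeated squaring: 98^2≡79, 98^4≡18, 98^8≡70, 98^16≡74, 98^32≡15 (mod 127).
98^32 = 98^(32) ≡ 15 (mod 127).
Check: 15² = 225 ≡ 98 (mod 127). The two roots are 15 and 112.

15, 112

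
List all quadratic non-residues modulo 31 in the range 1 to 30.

3, 6, 11, 12, 13, 15, 17, 21, 22, 23, 24, 26, 27, 29, 30

Square k = 1,…,15 (k and 31−k give the same square):
1²=1, 2²=4, 3²=9, 4²=16, 5²=25, 6²≡5, 7²≡18, 8²≡2, 9²≡19, 10²≡7, 11²≡28, 12²≡20, 13²≡14, 14²≡10, 15²≡8 (mod 31).
The residues are {1, 2, 4, 5, 7, 8, 9, 10, 14, 16, 18, 19, 20, 25, 28}; the non-residues are the remaining 15 nonzero classes.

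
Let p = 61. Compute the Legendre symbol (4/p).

1

Euler's criterion: (4/61) ≡ 4^30 (mod 61).
4^2 ≡ 16 (mod 61)
4^4 ≡ 12 (mod 61)
4^8 ≡ 22 (mod 61)
4^16 ≡ 57 (mod 61)
4^30 = 4^(16+8+4+2) ≡ 1 (mod 61).
Result is 1, so (4/61) = 1.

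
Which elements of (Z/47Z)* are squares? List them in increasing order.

1 2 3 4 6 7 8 9 12 14 16 17 18 21 24 25 27 28 32 34 36 37 42

Square k = 1,…,23 (k and 47−k give the same square):
1²=1, 2²=4, 3²=9, 4²=16, 5²=25, 6²=36, 7²≡2, 8²≡17, 9²≡34, 10²≡6, 11²≡27, 12²≡3, 13²≡28, 14²≡8, 15²≡37, 16²≡21, 17²≡7, 18²≡42, 19²≡32, 20²≡24, 21²≡18, 22²≡14, 23²≡12 (mod 47).
So the quadratic residues mod 47 are {1, 2, 3, 4, 6, 7, 8, 9, 12, 14, 16, 17, 18, 21, 24, 25, 27, 28, 32, 34, 36, 37, 42}.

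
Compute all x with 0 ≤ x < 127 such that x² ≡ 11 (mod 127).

Since 127 ≡ 3 (mod 4), a square root of 11 is 11^((127+1)/4) = 11^32 mod 127.
Repeated squaring: 11^2≡121, 11^4≡36, 11^8≡26, 11^16≡41, 11^32≡30 (mod 127).
11^32 = 11^(32) ≡ 30 (mod 127).
Check: 30² = 900 ≡ 11 (mod 127). The two roots are 30 and 97.

30, 97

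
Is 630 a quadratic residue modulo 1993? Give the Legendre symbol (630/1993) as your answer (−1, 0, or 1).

Pull out 2: since 1993 ≡ 1 (mod 8), (2/1993) = +1.
Reciprocity: 315 ≡ 3 and 1993 ≡ 1 (mod 4), so (315/1993) = +(1993/315).
Reduce top mod 315: now compute (103/315).
Reciprocity: 103 ≡ 3 and 315 ≡ 3 (mod 4), so (103/315) = −(315/103).
Reduce top mod 103: now compute (6/103).
Pull out 2: since 103 ≡ 7 (mod 8), (2/103) = +1.
Reciprocity: 3 ≡ 3 and 103 ≡ 3 (mod 4), so (3/103) = −(103/3).
Reduce top mod 3: now compute (1/3).
Reached (1/3) = 1. Collecting the sign flips along the way, the symbol is +1.

1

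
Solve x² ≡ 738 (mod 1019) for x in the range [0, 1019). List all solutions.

450, 569

Since 1019 ≡ 3 (mod 4), a square root of 738 is 738^((1019+1)/4) = 738^255 mod 1019.
Repeated squaring: 738^2≡498, 738^4≡387, 738^8≡995, 738^16≡576, 738^32≡601, 738^64≡475, 738^128≡426 (mod 1019).
738^255 = 738^(128+64+32+16+8+4+2+1) ≡ 569 (mod 1019).
Check: 569² = 323761 ≡ 738 (mod 1019). The two roots are 450 and 569.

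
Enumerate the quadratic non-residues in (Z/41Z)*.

Square k = 1,…,20 (k and 41−k give the same square):
1²=1, 2²=4, 3²=9, 4²=16, 5²=25, 6²=36, 7²≡8, 8²≡23, 9²≡40, 10²≡18, 11²≡39, 12²≡21, 13²≡5, 14²≡32, 15²≡20, 16²≡10, 17²≡2, 18²≡37, 19²≡33, 20²≡31 (mod 41).
The residues are {1, 2, 4, 5, 8, 9, 10, 16, 18, 20, 21, 23, 25, 31, 32, 33, 36, 37, 39, 40}; the non-residues are the remaining 20 nonzero classes.

3, 6, 7, 11, 12, 13, 14, 15, 17, 19, 22, 24, 26, 27, 28, 29, 30, 34, 35, 38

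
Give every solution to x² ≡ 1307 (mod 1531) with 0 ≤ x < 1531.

Since 1531 ≡ 3 (mod 4), a square root of 1307 is 1307^((1531+1)/4) = 1307^383 mod 1531.
Repeated squaring: 1307^2≡1184, 1307^4≡991, 1307^8≡710, 1307^16≡401, 1307^32≡46, 1307^64≡585, 1307^128≡812, 1307^256≡1014 (mod 1531).
1307^383 = 1307^(256+64+32+16+8+4+2+1) ≡ 1300 (mod 1531).
Check: 1300² = 1690000 ≡ 1307 (mod 1531). The two roots are 231 and 1300.

231, 1300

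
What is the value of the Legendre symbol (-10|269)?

First reduce: -10 ≡ 259 (mod 269).
Reciprocity: 259 ≡ 3 and 269 ≡ 1 (mod 4), so (259/269) = +(269/259).
Reduce top mod 259: now compute (10/259).
Pull out 2: since 259 ≡ 3 (mod 8), (2/259) = -1.
Reciprocity: 5 ≡ 1 and 259 ≡ 3 (mod 4), so (5/259) = +(259/5).
Reduce top mod 5: now compute (4/5).
Pull out 2^2: since 5 ≡ 5 (mod 8), (2/5) = -1, so (2/5)^2 = +1.
Reached (1/5) = 1. Collecting the sign flips along the way, the symbol is -1.

-1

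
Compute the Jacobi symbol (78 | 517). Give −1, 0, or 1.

Pull out 2: since 517 ≡ 5 (mod 8), (2/517) = -1.
Reciprocity: 39 ≡ 3 and 517 ≡ 1 (mod 4), so (39/517) = +(517/39).
Reduce top mod 39: now compute (10/39).
Pull out 2: since 39 ≡ 7 (mod 8), (2/39) = +1.
Reciprocity: 5 ≡ 1 and 39 ≡ 3 (mod 4), so (5/39) = +(39/5).
Reduce top mod 5: now compute (4/5).
Pull out 2^2: since 5 ≡ 5 (mod 8), (2/5) = -1, so (2/5)^2 = +1.
Reached (1/5) = 1. Collecting the sign flips along the way, the symbol is -1.

-1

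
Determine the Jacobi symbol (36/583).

1

Pull out 2^2: since 583 ≡ 7 (mod 8), (2/583) = +1, so (2/583)^2 = +1.
Reciprocity: 9 ≡ 1 and 583 ≡ 3 (mod 4), so (9/583) = +(583/9).
Reduce top mod 9: now compute (7/9).
Reciprocity: 7 ≡ 3 and 9 ≡ 1 (mod 4), so (7/9) = +(9/7).
Reduce top mod 7: now compute (2/7).
Pull out 2: since 7 ≡ 7 (mod 8), (2/7) = +1.
Reached (1/7) = 1. Collecting the sign flips along the way, the symbol is +1.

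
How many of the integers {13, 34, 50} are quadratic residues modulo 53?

1

(13/53) = +1 → QR.
(34/53) = -1 → non-residue.
(50/53) = -1 → non-residue.
Total quadratic residues among the 3: 1.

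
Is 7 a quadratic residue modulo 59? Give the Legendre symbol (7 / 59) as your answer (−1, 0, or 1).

1

Euler's criterion: (7/59) ≡ 7^29 (mod 59).
7^2 ≡ 49 (mod 59)
7^4 ≡ 41 (mod 59)
7^8 ≡ 29 (mod 59)
7^16 ≡ 15 (mod 59)
7^29 = 7^(16+8+4+1) ≡ 1 (mod 59).
Result is 1, so (7/59) = 1.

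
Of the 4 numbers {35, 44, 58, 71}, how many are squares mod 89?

(35/89) = -1 → non-residue.
(44/89) = +1 → QR.
(58/89) = -1 → non-residue.
(71/89) = +1 → QR.
Total quadratic residues among the 4: 2.

2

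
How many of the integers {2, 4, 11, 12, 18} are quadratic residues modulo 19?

(2/19) = -1 → non-residue.
(4/19) = +1 → QR.
(11/19) = +1 → QR.
(12/19) = -1 → non-residue.
(18/19) = -1 → non-residue.
Total quadratic residues among the 5: 2.

2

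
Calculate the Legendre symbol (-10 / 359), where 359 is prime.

First reduce: -10 ≡ 349 (mod 359).
Reciprocity: 349 ≡ 1 and 359 ≡ 3 (mod 4), so (349/359) = +(359/349).
Reduce top mod 349: now compute (10/349).
Pull out 2: since 349 ≡ 5 (mod 8), (2/349) = -1.
Reciprocity: 5 ≡ 1 and 349 ≡ 1 (mod 4), so (5/349) = +(349/5).
Reduce top mod 5: now compute (4/5).
Pull out 2^2: since 5 ≡ 5 (mod 8), (2/5) = -1, so (2/5)^2 = +1.
Reached (1/5) = 1. Collecting the sign flips along the way, the symbol is -1.

-1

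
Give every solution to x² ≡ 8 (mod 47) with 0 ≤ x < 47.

14, 33

Since 47 ≡ 3 (mod 4), a square root of 8 is 8^((47+1)/4) = 8^12 mod 47.
Repeated squaring: 8^2≡17, 8^4≡7, 8^8≡2 (mod 47).
8^12 = 8^(8+4) ≡ 14 (mod 47).
Check: 14² = 196 ≡ 8 (mod 47). The two roots are 14 and 33.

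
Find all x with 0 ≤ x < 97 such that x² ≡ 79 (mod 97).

46, 51

97 ≡ 1 (mod 4), so we find a root by search.
Trying successive values, 46² = 2116 ≡ 79 (mod 97). The other root is 97 − 46 = 51.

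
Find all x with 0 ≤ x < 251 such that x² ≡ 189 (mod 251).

Since 251 ≡ 3 (mod 4), a square root of 189 is 189^((251+1)/4) = 189^63 mod 251.
Repeated squaring: 189^2≡79, 189^4≡217, 189^8≡152, 189^16≡12, 189^32≡144 (mod 251).
189^63 = 189^(32+16+8+4+2+1) ≡ 38 (mod 251).
Check: 38² = 1444 ≡ 189 (mod 251). The two roots are 38 and 213.

38, 213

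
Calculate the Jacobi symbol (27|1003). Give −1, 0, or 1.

-1

Reciprocity: 27 ≡ 3 and 1003 ≡ 3 (mod 4), so (27/1003) = −(1003/27).
Reduce top mod 27: now compute (4/27).
Pull out 2^2: since 27 ≡ 3 (mod 8), (2/27) = -1, so (2/27)^2 = +1.
Reached (1/27) = 1. Collecting the sign flips along the way, the symbol is -1.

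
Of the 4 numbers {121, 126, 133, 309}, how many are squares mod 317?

(121/317) = +1 → QR.
(126/317) = -1 → non-residue.
(133/317) = -1 → non-residue.
(309/317) = -1 → non-residue.
Total quadratic residues among the 4: 1.

1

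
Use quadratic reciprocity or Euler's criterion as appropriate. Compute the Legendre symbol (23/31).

-1

Reciprocity: 23 ≡ 3 and 31 ≡ 3 (mod 4), so (23/31) = −(31/23).
Reduce top mod 23: now compute (8/23).
Pull out 2^3: since 23 ≡ 7 (mod 8), (2/23) = +1, so (2/23)^3 = +1.
Reached (1/23) = 1. Collecting the sign flips along the way, the symbol is -1.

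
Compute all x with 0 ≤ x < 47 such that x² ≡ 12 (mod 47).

23, 24

Since 47 ≡ 3 (mod 4), a square root of 12 is 12^((47+1)/4) = 12^12 mod 47.
Repeated squaring: 12^2≡3, 12^4≡9, 12^8≡34 (mod 47).
12^12 = 12^(8+4) ≡ 24 (mod 47).
Check: 24² = 576 ≡ 12 (mod 47). The two roots are 23 and 24.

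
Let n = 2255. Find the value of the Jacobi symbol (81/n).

1

Reciprocity: 81 ≡ 1 and 2255 ≡ 3 (mod 4), so (81/2255) = +(2255/81).
Reduce top mod 81: now compute (68/81).
Pull out 2^2: since 81 ≡ 1 (mod 8), (2/81) = +1, so (2/81)^2 = +1.
Reciprocity: 17 ≡ 1 and 81 ≡ 1 (mod 4), so (17/81) = +(81/17).
Reduce top mod 17: now compute (13/17).
Reciprocity: 13 ≡ 1 and 17 ≡ 1 (mod 4), so (13/17) = +(17/13).
Reduce top mod 13: now compute (4/13).
Pull out 2^2: since 13 ≡ 5 (mod 8), (2/13) = -1, so (2/13)^2 = +1.
Reached (1/13) = 1. Collecting the sign flips along the way, the symbol is +1.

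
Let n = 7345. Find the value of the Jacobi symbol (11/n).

Reciprocity: 11 ≡ 3 and 7345 ≡ 1 (mod 4), so (11/7345) = +(7345/11).
Reduce top mod 11: now compute (8/11).
Pull out 2^3: since 11 ≡ 3 (mod 8), (2/11) = -1, so (2/11)^3 = -1.
Reached (1/11) = 1. Collecting the sign flips along the way, the symbol is -1.

-1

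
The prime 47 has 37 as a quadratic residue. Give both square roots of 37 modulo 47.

Since 47 ≡ 3 (mod 4), a square root of 37 is 37^((47+1)/4) = 37^12 mod 47.
Repeated squaring: 37^2≡6, 37^4≡36, 37^8≡27 (mod 47).
37^12 = 37^(8+4) ≡ 32 (mod 47).
Check: 32² = 1024 ≡ 37 (mod 47). The two roots are 15 and 32.

15, 32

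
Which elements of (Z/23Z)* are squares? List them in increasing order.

1 2 3 4 6 8 9 12 13 16 18

Square k = 1,…,11 (k and 23−k give the same square):
1²=1, 2²=4, 3²=9, 4²=16, 5²≡2, 6²≡13, 7²≡3, 8²≡18, 9²≡12, 10²≡8, 11²≡6 (mod 23).
So the quadratic residues mod 23 are {1, 2, 3, 4, 6, 8, 9, 12, 13, 16, 18}.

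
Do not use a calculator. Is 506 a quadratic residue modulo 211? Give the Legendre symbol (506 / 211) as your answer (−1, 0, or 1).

First reduce: 506 ≡ 84 (mod 211).
Pull out 2^2: since 211 ≡ 3 (mod 8), (2/211) = -1, so (2/211)^2 = +1.
Reciprocity: 21 ≡ 1 and 211 ≡ 3 (mod 4), so (21/211) = +(211/21).
Reduce top mod 21: now compute (1/21).
Reached (1/21) = 1. Collecting the sign flips along the way, the symbol is +1.

1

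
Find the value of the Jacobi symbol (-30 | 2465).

0

First reduce: -30 ≡ 2435 (mod 2465).
Reciprocity: 2435 ≡ 3 and 2465 ≡ 1 (mod 4), so (2435/2465) = +(2465/2435).
Reduce top mod 2435: now compute (30/2435).
Pull out 2: since 2435 ≡ 3 (mod 8), (2/2435) = -1.
Reciprocity: 15 ≡ 3 and 2435 ≡ 3 (mod 4), so (15/2435) = −(2435/15).
Reduce top mod 15: now compute (5/15).
Reciprocity: 5 ≡ 1 and 15 ≡ 3 (mod 4), so (5/15) = +(15/5).
Reduce top mod 5: now compute (0/5).
Top reduces to 0: gcd > 1, so the symbol is 0.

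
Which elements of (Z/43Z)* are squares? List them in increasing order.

Square k = 1,…,21 (k and 43−k give the same square):
1²=1, 2²=4, 3²=9, 4²=16, 5²=25, 6²=36, 7²≡6, 8²≡21, 9²≡38, 10²≡14, 11²≡35, 12²≡15, 13²≡40, 14²≡24, 15²≡10, 16²≡41, 17²≡31, 18²≡23, 19²≡17, 20²≡13, 21²≡11 (mod 43).
So the quadratic residues mod 43 are {1, 4, 6, 9, 10, 11, 13, 14, 15, 16, 17, 21, 23, 24, 25, 31, 35, 36, 38, 40, 41}.

1 4 6 9 10 11 13 14 15 16 17 21 23 24 25 31 35 36 38 40 41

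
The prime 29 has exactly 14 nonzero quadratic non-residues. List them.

2,3,8,10,11,12,14,15,17,18,19,21,26,27

Square k = 1,…,14 (k and 29−k give the same square):
1²=1, 2²=4, 3²=9, 4²=16, 5²=25, 6²≡7, 7²≡20, 8²≡6, 9²≡23, 10²≡13, 11²≡5, 12²≡28, 13²≡24, 14²≡22 (mod 29).
The residues are {1, 4, 5, 6, 7, 9, 13, 16, 20, 22, 23, 24, 25, 28}; the non-residues are the remaining 14 nonzero classes.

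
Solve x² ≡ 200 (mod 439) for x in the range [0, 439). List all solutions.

210, 229

Since 439 ≡ 3 (mod 4), a square root of 200 is 200^((439+1)/4) = 200^110 mod 439.
Repeated squaring: 200^2≡51, 200^4≡406, 200^8≡211, 200^16≡182, 200^32≡199, 200^64≡91 (mod 439).
200^110 = 200^(64+32+8+4+2) ≡ 229 (mod 439).
Check: 229² = 52441 ≡ 200 (mod 439). The two roots are 210 and 229.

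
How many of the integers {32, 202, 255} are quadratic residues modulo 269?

2

(32/269) = -1 → non-residue.
(202/269) = +1 → QR.
(255/269) = +1 → QR.
Total quadratic residues among the 3: 2.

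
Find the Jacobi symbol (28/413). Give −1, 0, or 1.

0

Pull out 2^2: since 413 ≡ 5 (mod 8), (2/413) = -1, so (2/413)^2 = +1.
Reciprocity: 7 ≡ 3 and 413 ≡ 1 (mod 4), so (7/413) = +(413/7).
Reduce top mod 7: now compute (0/7).
Top reduces to 0: gcd > 1, so the symbol is 0.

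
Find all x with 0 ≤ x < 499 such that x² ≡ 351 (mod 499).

62, 437

Since 499 ≡ 3 (mod 4), a square root of 351 is 351^((499+1)/4) = 351^125 mod 499.
Repeated squaring: 351^2≡447, 351^4≡209, 351^8≡268, 351^16≡467, 351^32≡26, 351^64≡177 (mod 499).
351^125 = 351^(64+32+16+8+4+1) ≡ 437 (mod 499).
Check: 437² = 190969 ≡ 351 (mod 499). The two roots are 62 and 437.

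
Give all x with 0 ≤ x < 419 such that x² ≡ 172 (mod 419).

163, 256

Since 419 ≡ 3 (mod 4), a square root of 172 is 172^((419+1)/4) = 172^105 mod 419.
Repeated squaring: 172^2≡254, 172^4≡409, 172^8≡100, 172^16≡363, 172^32≡203, 172^64≡147 (mod 419).
172^105 = 172^(64+32+8+1) ≡ 256 (mod 419).
Check: 256² = 65536 ≡ 172 (mod 419). The two roots are 163 and 256.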